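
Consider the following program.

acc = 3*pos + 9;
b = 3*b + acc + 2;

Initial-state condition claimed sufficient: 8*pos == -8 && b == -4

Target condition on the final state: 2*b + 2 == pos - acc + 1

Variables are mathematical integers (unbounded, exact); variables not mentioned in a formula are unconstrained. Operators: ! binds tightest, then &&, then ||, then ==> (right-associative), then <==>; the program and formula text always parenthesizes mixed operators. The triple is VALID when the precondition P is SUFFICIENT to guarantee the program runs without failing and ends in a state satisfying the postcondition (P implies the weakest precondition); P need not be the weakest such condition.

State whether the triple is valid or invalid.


Working backward. After the program, the postcondition 2*b + 2 == pos - acc + 1 must hold; in canonical form it is acc + 2*b == pos - 1.
Before b := 3*b + acc + 2: 3*acc + 6*b == pos - 5
Before acc := 3*pos + 9: 6*b + 8*pos == -32
The weakest precondition is 6*b + 8*pos == -32.
Check whether 8*pos == -8 && b == -4 implies it.
Every state satisfying the precondition satisfies the weakest precondition: the implication holds.
Answer: valid


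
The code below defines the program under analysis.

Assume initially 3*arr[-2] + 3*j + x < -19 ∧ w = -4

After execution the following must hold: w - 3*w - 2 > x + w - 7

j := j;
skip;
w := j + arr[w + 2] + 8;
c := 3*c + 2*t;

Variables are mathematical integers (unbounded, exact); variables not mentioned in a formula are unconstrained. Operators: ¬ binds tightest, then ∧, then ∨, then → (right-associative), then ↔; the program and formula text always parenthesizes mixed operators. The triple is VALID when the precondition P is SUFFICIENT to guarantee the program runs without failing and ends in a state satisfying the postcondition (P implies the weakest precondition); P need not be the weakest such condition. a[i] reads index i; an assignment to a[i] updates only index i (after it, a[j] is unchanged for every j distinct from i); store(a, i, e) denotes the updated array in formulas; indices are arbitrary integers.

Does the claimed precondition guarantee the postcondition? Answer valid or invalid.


Working backward. After the program, the postcondition w - 3*w - 2 > x + w - 7 must hold; in canonical form it is 3*w + x < 5.
Before c := 3*c + 2*t: 3*w + x < 5
Before w := j + arr[w + 2] + 8: 3*arr[w + 2] + 3*j + x < -19
Before skip: 3*arr[w + 2] + 3*j + x < -19
Before j := j: 3*arr[w + 2] + 3*j + x < -19
The weakest precondition is 3*arr[w + 2] + 3*j + x < -19.
Check whether 3*arr[-2] + 3*j + x < -19 ∧ w = -4 implies it.
Every state satisfying the precondition satisfies the weakest precondition: the implication holds.
Answer: valid


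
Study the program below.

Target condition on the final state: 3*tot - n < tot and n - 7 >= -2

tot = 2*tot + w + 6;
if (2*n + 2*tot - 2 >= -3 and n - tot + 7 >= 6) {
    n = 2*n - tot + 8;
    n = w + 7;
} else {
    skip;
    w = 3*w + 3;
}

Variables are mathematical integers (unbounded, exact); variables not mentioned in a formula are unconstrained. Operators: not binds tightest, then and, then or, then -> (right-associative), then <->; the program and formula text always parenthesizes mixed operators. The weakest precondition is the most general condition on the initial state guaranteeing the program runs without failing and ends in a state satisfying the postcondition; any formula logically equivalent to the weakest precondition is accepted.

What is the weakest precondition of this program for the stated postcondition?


Working backward. After the program, the postcondition 3*tot - n < tot and n - 7 >= -2 must hold; in canonical form it is 2*tot < n and n >= 5.
Then branch requires 2*tot < w + 7 and w >= -2; else branch requires 2*tot < n and n >= 5.
Before the if: ((2*n + 2*tot >= -1 and n >= tot - 1) -> (2*tot < w + 7 and w >= -2)) and ((not (2*n + 2*tot >= -1 and n >= tot - 1)) -> (2*tot < n and n >= 5))
Before tot := 2*tot + w + 6: ((2*n + 4*tot + 2*w >= -13 and n >= 2*tot + w + 5) -> (4*tot + w < -5 and w >= -2)) and ((not (2*n + 4*tot + 2*w >= -13 and n >= 2*tot + w + 5)) -> (4*tot + 2*w < n - 12 and n >= 5))
Answer: WP = ((2*n + 4*tot + 2*w >= -13 and n >= 2*tot + w + 5) -> (4*tot + w < -5 and w >= -2)) and ((not (2*n + 4*tot + 2*w >= -13 and n >= 2*tot + w + 5)) -> (4*tot + 2*w < n - 12 and n >= 5))


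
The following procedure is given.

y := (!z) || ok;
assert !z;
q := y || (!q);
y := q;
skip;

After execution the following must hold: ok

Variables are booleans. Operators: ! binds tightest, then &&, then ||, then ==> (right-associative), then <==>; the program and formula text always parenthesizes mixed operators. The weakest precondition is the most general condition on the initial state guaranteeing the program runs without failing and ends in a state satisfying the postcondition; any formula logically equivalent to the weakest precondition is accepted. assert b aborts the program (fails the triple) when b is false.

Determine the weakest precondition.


Working backward. After the program, ok must hold.
Before skip: ok
Before y := q: ok
Before q := y || (!q): ok
Before assert !z: (!z) && ok
Before y := (!z) || ok: (!z) && ok
Answer: WP = (!z) && ok


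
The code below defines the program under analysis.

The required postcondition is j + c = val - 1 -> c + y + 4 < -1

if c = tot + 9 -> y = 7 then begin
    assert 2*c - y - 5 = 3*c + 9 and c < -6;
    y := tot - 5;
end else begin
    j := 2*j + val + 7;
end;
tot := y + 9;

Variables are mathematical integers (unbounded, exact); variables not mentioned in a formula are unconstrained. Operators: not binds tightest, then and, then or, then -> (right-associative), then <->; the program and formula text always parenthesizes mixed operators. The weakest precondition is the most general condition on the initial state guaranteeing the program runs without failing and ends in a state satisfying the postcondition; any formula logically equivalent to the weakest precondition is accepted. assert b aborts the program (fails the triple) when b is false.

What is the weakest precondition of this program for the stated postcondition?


Working backward. After the program, the postcondition j + c = val - 1 -> c + y + 4 < -1 must hold; in canonical form it is c + j = val - 1 -> c + y < -5.
Before tot := y + 9: c + j = val - 1 -> c + y < -5
Then branch requires c + y = -14 and c < -6 and (c + j = val - 1 -> c + tot < 0); else branch requires c + 2*j = -8 -> c + y < -5.
Before the if: ((c = tot + 9 -> y = 7) -> (c + y = -14 and c < -6 and (c + j = val - 1 -> c + tot < 0))) and ((not (c = tot + 9 -> y = 7)) -> (c + 2*j = -8 -> c + y < -5))
Answer: WP = ((c = tot + 9 -> y = 7) -> (c + y = -14 and c < -6 and (c + j = val - 1 -> c + tot < 0))) and ((not (c = tot + 9 -> y = 7)) -> (c + 2*j = -8 -> c + y < -5))


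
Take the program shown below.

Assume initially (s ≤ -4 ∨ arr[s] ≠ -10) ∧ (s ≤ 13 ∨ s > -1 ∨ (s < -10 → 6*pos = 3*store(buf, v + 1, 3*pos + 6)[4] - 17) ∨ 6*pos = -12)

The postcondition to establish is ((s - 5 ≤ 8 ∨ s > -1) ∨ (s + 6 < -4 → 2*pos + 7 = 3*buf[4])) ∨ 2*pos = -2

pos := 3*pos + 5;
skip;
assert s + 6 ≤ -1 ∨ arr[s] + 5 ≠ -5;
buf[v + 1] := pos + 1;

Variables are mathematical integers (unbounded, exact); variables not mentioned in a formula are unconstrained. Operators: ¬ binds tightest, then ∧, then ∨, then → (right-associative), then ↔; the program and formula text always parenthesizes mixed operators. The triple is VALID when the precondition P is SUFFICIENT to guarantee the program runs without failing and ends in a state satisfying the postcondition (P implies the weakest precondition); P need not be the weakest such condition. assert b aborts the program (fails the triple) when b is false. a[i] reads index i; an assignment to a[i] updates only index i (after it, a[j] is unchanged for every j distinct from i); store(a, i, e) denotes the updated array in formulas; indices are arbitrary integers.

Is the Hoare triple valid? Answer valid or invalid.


Working backward. After the program, the postcondition ((s - 5 ≤ 8 ∨ s > -1) ∨ (s + 6 < -4 → 2*pos + 7 = 3*buf[4])) ∨ 2*pos = -2 must hold; in canonical form it is s ≤ 13 ∨ s > -1 ∨ (s < -10 → 2*pos = 3*buf[4] - 7) ∨ 2*pos = -2.
Before buf[v + 1] := pos + 1: s ≤ 13 ∨ s > -1 ∨ (s < -10 → 2*pos = 3*store(buf, v + 1, pos + 1)[4] - 7) ∨ 2*pos = -2
Before assert s + 6 ≤ -1 ∨ arr[s] + 5 ≠ -5: (s ≤ -7 ∨ arr[s] ≠ -10) ∧ (s ≤ 13 ∨ s > -1 ∨ (s < -10 → 2*pos = 3*store(buf, v + 1, pos + 1)[4] - 7) ∨ 2*pos = -2)
Before skip: (s ≤ -7 ∨ arr[s] ≠ -10) ∧ (s ≤ 13 ∨ s > -1 ∨ (s < -10 → 2*pos = 3*store(buf, v + 1, pos + 1)[4] - 7) ∨ 2*pos = -2)
Before pos := 3*pos + 5: (s ≤ -7 ∨ arr[s] ≠ -10) ∧ (s ≤ 13 ∨ s > -1 ∨ (s < -10 → 6*pos = 3*store(buf, v + 1, 3*pos + 6)[4] - 17) ∨ 6*pos = -12)
The weakest precondition is (s ≤ -7 ∨ arr[s] ≠ -10) ∧ (s ≤ 13 ∨ s > -1 ∨ (s < -10 → 6*pos = 3*store(buf, v + 1, 3*pos + 6)[4] - 17) ∨ 6*pos = -12).
Check whether (s ≤ -4 ∨ arr[s] ≠ -10) ∧ (s ≤ 13 ∨ s > -1 ∨ (s < -10 → 6*pos = 3*store(buf, v + 1, 3*pos + 6)[4] - 17) ∨ 6*pos = -12) implies it.
Countermodel: at the initial state arr = {[-4] = -10, [0] = -10, [4] = -10, elsewhere -10}, buf = {[-4] = 0, [0] = 0, [4] = 0, elsewhere 0}, pos = -2, s = -4, v = -1, the precondition holds but the weakest precondition fails.
Answer: invalid


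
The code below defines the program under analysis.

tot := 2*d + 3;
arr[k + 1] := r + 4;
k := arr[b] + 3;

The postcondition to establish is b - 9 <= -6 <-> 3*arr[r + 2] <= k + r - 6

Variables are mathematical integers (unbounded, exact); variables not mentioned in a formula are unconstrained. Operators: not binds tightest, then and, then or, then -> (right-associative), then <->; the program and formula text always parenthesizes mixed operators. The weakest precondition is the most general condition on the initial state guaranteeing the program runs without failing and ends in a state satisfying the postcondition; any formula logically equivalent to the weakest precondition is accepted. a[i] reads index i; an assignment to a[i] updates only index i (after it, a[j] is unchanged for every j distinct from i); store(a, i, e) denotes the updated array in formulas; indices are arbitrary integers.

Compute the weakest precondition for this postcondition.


Working backward. After the program, the postcondition b - 9 <= -6 <-> 3*arr[r + 2] <= k + r - 6 must hold; in canonical form it is b <= 3 <-> 3*arr[r + 2] <= k + r - 6.
Before k := arr[b] + 3: b <= 3 <-> 3*arr[r + 2] <= arr[b] + r - 3
Before arr[k + 1] := r + 4: b <= 3 <-> 3*store(arr, k + 1, r + 4)[r + 2] <= store(arr, k + 1, r + 4)[b] + r - 3
Before tot := 2*d + 3: b <= 3 <-> 3*store(arr, k + 1, r + 4)[r + 2] <= store(arr, k + 1, r + 4)[b] + r - 3
Answer: WP = b <= 3 <-> 3*store(arr, k + 1, r + 4)[r + 2] <= store(arr, k + 1, r + 4)[b] + r - 3


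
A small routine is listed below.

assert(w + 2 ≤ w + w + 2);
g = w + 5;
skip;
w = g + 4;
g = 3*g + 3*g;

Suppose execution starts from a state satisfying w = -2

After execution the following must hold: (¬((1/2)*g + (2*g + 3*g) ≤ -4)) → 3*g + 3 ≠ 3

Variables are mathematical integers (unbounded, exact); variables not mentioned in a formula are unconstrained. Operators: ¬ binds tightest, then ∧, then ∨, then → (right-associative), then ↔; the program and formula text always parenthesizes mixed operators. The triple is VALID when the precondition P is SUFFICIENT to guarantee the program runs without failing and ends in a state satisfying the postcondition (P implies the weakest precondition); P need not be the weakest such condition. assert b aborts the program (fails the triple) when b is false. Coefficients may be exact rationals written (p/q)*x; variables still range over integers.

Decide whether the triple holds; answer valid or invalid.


Working backward. After the program, the postcondition (¬((1/2)*g + (2*g + 3*g) ≤ -4)) → 3*g + 3 ≠ 3 must hold; in canonical form it is (¬((11/2)*g ≤ -4)) → 3*g ≠ 0.
Before g := 3*g + 3*g: (¬(33*g ≤ -4)) → 18*g ≠ 0
Before w := g + 4: (¬(33*g ≤ -4)) → 18*g ≠ 0
Before skip: (¬(33*g ≤ -4)) → 18*g ≠ 0
Before g := w + 5: (¬(33*w ≤ -169)) → 18*w ≠ -90
Before assert w + 2 ≤ w + w + 2: w ≥ 0 ∧ ((¬(33*w ≤ -169)) → 18*w ≠ -90)
The weakest precondition is w ≥ 0 ∧ ((¬(33*w ≤ -169)) → 18*w ≠ -90).
Check whether w = -2 implies it.
Countermodel: at the initial state w = -2, the precondition holds but the weakest precondition fails.
Answer: invalid


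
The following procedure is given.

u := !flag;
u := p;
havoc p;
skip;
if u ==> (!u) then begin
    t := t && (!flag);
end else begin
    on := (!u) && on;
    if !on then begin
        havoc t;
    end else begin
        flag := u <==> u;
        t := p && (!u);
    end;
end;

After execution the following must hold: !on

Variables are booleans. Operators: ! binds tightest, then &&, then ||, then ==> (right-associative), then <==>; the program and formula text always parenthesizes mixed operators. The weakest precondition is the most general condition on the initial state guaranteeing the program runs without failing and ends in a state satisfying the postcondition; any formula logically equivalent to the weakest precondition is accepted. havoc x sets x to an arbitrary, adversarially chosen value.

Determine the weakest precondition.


Working backward. After the program, !on must hold.
Then branch requires !on; else branch requires ((!u) && on) ==> (!((!u) && on)).
Before the if: ((u ==> (!u)) ==> (!on)) && ((!(u ==> (!u))) ==> (((!u) && on) ==> (!((!u) && on))))
Before skip: ((u ==> (!u)) ==> (!on)) && ((!(u ==> (!u))) ==> (((!u) && on) ==> (!((!u) && on))))
Before havoc p: ((u ==> (!u)) ==> (!on)) && ((!(u ==> (!u))) ==> (((!u) && on) ==> (!((!u) && on))))
Before u := p: ((p ==> (!p)) ==> (!on)) && ((!(p ==> (!p))) ==> (((!p) && on) ==> (!((!p) && on))))
Before u := !flag: ((p ==> (!p)) ==> (!on)) && ((!(p ==> (!p))) ==> (((!p) && on) ==> (!((!p) && on))))
Answer: WP = ((p ==> (!p)) ==> (!on)) && ((!(p ==> (!p))) ==> (((!p) && on) ==> (!((!p) && on))))


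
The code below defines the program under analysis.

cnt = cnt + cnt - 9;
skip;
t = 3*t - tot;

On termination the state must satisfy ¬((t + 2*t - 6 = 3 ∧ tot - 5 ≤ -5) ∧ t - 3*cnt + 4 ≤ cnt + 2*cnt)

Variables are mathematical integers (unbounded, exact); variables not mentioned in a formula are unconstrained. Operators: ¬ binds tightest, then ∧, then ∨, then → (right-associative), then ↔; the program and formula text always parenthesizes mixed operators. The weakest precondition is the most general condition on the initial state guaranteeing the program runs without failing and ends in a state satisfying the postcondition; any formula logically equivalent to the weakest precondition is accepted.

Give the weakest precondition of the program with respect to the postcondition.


Working backward. After the program, the postcondition ¬((t + 2*t - 6 = 3 ∧ tot - 5 ≤ -5) ∧ t - 3*cnt + 4 ≤ cnt + 2*cnt) must hold; in canonical form it is ¬(3*t = 9 ∧ tot ≤ 0 ∧ t ≤ 6*cnt - 4).
Before t := 3*t - tot: ¬(9*t = 3*tot + 9 ∧ tot ≤ 0 ∧ 3*t ≤ 6*cnt + tot - 4)
Before skip: ¬(9*t = 3*tot + 9 ∧ tot ≤ 0 ∧ 3*t ≤ 6*cnt + tot - 4)
Before cnt := cnt + cnt - 9: ¬(9*t = 3*tot + 9 ∧ tot ≤ 0 ∧ 3*t ≤ 12*cnt + tot - 58)
Answer: WP = ¬(9*t = 3*tot + 9 ∧ tot ≤ 0 ∧ 3*t ≤ 12*cnt + tot - 58)


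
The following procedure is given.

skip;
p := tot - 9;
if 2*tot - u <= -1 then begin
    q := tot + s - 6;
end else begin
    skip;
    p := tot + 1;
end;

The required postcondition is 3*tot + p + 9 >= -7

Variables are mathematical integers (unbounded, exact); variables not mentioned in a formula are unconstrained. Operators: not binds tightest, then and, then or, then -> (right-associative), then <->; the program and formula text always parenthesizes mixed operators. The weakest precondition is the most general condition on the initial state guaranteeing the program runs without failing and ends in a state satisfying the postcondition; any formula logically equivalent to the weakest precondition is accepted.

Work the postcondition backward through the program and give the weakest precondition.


Working backward. After the program, the postcondition 3*tot + p + 9 >= -7 must hold; in canonical form it is p + 3*tot >= -16.
Then branch requires p + 3*tot >= -16; else branch requires 4*tot >= -17.
Before the if: (2*tot <= u - 1 -> p + 3*tot >= -16) and ((not (2*tot <= u - 1)) -> 4*tot >= -17)
Before p := tot - 9: (2*tot <= u - 1 -> 4*tot >= -7) and ((not (2*tot <= u - 1)) -> 4*tot >= -17)
Before skip: (2*tot <= u - 1 -> 4*tot >= -7) and ((not (2*tot <= u - 1)) -> 4*tot >= -17)
Answer: WP = (2*tot <= u - 1 -> 4*tot >= -7) and ((not (2*tot <= u - 1)) -> 4*tot >= -17)


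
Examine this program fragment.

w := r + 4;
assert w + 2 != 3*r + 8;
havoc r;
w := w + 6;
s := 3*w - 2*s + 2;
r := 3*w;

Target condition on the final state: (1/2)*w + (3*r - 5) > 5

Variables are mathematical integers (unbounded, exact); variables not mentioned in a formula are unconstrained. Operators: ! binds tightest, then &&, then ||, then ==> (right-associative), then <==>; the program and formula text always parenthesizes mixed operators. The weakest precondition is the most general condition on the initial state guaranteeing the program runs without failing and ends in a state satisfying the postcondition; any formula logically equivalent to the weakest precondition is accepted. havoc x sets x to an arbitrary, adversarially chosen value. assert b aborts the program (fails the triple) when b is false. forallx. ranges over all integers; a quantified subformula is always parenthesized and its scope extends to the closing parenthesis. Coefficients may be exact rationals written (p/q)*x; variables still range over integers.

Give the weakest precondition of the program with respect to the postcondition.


Working backward. After the program, the postcondition (1/2)*w + (3*r - 5) > 5 must hold; in canonical form it is 3*r + (1/2)*w > 10.
Before r := 3*w: (19/2)*w > 10
Before s := 3*w - 2*s + 2: (19/2)*w > 10
Before w := w + 6: (19/2)*w > -47
Before havoc r: (19/2)*w > -47
Before assert w + 2 != 3*r + 8: w != 3*r + 6 && (19/2)*w > -47
Before w := r + 4: 2*r != -2 && (19/2)*r > -85
Answer: WP = 2*r != -2 && (19/2)*r > -85


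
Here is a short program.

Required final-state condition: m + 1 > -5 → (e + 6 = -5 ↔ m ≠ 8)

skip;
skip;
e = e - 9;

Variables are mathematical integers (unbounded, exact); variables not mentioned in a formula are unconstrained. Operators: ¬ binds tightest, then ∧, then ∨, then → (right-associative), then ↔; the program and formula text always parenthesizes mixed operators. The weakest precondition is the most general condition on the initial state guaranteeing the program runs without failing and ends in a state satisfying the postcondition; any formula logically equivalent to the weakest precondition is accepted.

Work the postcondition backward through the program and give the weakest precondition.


Working backward. After the program, the postcondition m + 1 > -5 → (e + 6 = -5 ↔ m ≠ 8) must hold; in canonical form it is m > -6 → (e = -11 ↔ m ≠ 8).
Before e := e - 9: m > -6 → (e = -2 ↔ m ≠ 8)
Before skip: m > -6 → (e = -2 ↔ m ≠ 8)
Before skip: m > -6 → (e = -2 ↔ m ≠ 8)
Answer: WP = m > -6 → (e = -2 ↔ m ≠ 8)


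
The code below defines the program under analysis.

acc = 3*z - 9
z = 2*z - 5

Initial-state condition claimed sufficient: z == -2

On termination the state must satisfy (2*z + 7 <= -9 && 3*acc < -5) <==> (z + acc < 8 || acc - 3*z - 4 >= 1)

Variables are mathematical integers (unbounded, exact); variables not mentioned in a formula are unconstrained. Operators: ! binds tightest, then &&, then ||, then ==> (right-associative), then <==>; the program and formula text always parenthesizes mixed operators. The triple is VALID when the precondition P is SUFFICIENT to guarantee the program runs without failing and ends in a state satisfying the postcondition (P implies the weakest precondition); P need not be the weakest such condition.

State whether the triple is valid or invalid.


Working backward. After the program, the postcondition (2*z + 7 <= -9 && 3*acc < -5) <==> (z + acc < 8 || acc - 3*z - 4 >= 1) must hold; in canonical form it is (2*z <= -16 && 3*acc < -5) <==> (acc + z < 8 || acc >= 3*z + 5).
Before z := 2*z - 5: (4*z <= -6 && 3*acc < -5) <==> (acc + 2*z < 13 || acc >= 6*z - 10)
Before acc := 3*z - 9: (4*z <= -6 && 9*z < 22) <==> (5*z < 22 || 3*z <= 1)
The weakest precondition is (4*z <= -6 && 9*z < 22) <==> (5*z < 22 || 3*z <= 1).
Check whether z == -2 implies it.
Every state satisfying the precondition satisfies the weakest precondition: the implication holds.
Answer: valid


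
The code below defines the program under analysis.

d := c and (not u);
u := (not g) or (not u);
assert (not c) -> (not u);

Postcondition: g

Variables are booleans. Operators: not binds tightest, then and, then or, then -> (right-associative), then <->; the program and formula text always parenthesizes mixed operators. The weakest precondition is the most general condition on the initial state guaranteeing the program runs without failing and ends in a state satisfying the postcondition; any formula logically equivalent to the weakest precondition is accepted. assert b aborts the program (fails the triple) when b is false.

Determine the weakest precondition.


Working backward. After the program, g must hold.
Before assert (not c) -> (not u): ((not c) -> (not u)) and g
Before u := (not g) or (not u): ((not c) -> (not ((not g) or (not u)))) and g
Before d := c and (not u): ((not c) -> (not ((not g) or (not u)))) and g
Answer: WP = ((not c) -> (not ((not g) or (not u)))) and g


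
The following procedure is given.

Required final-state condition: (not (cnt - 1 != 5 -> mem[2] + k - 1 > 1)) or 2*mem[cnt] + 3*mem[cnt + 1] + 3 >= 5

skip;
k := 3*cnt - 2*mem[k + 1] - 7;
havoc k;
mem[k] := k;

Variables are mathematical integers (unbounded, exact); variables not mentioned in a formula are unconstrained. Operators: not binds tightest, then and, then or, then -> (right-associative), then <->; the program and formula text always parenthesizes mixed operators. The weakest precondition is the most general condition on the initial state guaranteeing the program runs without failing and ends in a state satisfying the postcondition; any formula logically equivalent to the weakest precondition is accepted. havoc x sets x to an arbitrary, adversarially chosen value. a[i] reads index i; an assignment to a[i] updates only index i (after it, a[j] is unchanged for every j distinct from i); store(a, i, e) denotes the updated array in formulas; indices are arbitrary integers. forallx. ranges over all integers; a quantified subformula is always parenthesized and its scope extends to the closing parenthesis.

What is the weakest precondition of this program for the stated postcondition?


Working backward. After the program, the postcondition (not (cnt - 1 != 5 -> mem[2] + k - 1 > 1)) or 2*mem[cnt] + 3*mem[cnt + 1] + 3 >= 5 must hold; in canonical form it is (not (cnt != 6 -> mem[2] + k > 2)) or 3*mem[cnt + 1] + 2*mem[cnt] >= 2.
Before mem[k] := k: (not (cnt != 6 -> store(mem, k, k)[2] + k > 2)) or 3*store(mem, k, k)[cnt + 1] + 2*store(mem, k, k)[cnt] >= 2
Before havoc k: forall k_1. ((not (cnt != 6 -> store(mem, k_1, k_1)[2] + k_1 > 2)) or 3*store(mem, k_1, k_1)[cnt + 1] + 2*store(mem, k_1, k_1)[cnt] >= 2)
Before k := 3*cnt - 2*mem[k + 1] - 7: forall k_1. ((not (cnt != 6 -> store(mem, k_1, k_1)[2] + k_1 > 2)) or 3*store(mem, k_1, k_1)[cnt + 1] + 2*store(mem, k_1, k_1)[cnt] >= 2)
Before skip: forall k_1. ((not (cnt != 6 -> store(mem, k_1, k_1)[2] + k_1 > 2)) or 3*store(mem, k_1, k_1)[cnt + 1] + 2*store(mem, k_1, k_1)[cnt] >= 2)
Answer: WP = forall k_1. ((not (cnt != 6 -> store(mem, k_1, k_1)[2] + k_1 > 2)) or 3*store(mem, k_1, k_1)[cnt + 1] + 2*store(mem, k_1, k_1)[cnt] >= 2)


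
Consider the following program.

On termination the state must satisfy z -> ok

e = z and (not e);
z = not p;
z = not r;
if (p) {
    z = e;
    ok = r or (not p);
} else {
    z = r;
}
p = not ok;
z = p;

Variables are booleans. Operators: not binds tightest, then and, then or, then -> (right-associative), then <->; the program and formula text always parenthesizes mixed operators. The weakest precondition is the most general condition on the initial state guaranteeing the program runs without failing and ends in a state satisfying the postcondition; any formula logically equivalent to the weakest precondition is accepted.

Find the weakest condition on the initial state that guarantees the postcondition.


Working backward. After the program, z -> ok must hold.
Before z := p: p -> ok
Before p := not ok: (not ok) -> ok
Then branch requires (not (r or (not p))) -> (r or (not p)); else branch requires (not ok) -> ok.
Before the if: (p -> ((not (r or (not p))) -> (r or (not p)))) and ((not p) -> ((not ok) -> ok))
Before z := not r: (p -> ((not (r or (not p))) -> (r or (not p)))) and ((not p) -> ((not ok) -> ok))
Before z := not p: (p -> ((not (r or (not p))) -> (r or (not p)))) and ((not p) -> ((not ok) -> ok))
Before e := z and (not e): (p -> ((not (r or (not p))) -> (r or (not p)))) and ((not p) -> ((not ok) -> ok))
Answer: WP = (p -> ((not (r or (not p))) -> (r or (not p)))) and ((not p) -> ((not ok) -> ok))


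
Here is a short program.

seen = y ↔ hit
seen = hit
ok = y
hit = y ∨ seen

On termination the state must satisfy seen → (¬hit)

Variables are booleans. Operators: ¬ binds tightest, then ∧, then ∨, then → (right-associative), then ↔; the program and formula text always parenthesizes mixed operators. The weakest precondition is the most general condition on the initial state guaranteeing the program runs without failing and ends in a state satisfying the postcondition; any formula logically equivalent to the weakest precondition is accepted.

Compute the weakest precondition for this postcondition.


Working backward. After the program, seen → (¬hit) must hold.
Before hit := y ∨ seen: seen → (¬(y ∨ seen))
Before ok := y: seen → (¬(y ∨ seen))
Before seen := hit: hit → (¬(y ∨ hit))
Before seen := y ↔ hit: hit → (¬(y ∨ hit))
Answer: WP = hit → (¬(y ∨ hit))


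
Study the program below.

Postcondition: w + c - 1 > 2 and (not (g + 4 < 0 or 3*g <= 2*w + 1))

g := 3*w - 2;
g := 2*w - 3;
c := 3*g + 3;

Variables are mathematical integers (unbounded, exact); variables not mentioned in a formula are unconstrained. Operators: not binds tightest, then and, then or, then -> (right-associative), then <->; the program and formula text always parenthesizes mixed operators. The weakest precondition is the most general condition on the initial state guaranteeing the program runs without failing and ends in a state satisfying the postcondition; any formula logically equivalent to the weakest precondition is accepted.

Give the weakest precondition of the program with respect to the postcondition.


Working backward. After the program, the postcondition w + c - 1 > 2 and (not (g + 4 < 0 or 3*g <= 2*w + 1)) must hold; in canonical form it is c + w > 3 and (not (g < -4 or 3*g <= 2*w + 1)).
Before c := 3*g + 3: 3*g + w > 0 and (not (g < -4 or 3*g <= 2*w + 1))
Before g := 2*w - 3: 7*w > 9 and (not (2*w < -1 or 4*w <= 10))
Before g := 3*w - 2: 7*w > 9 and (not (2*w < -1 or 4*w <= 10))
Answer: WP = 7*w > 9 and (not (2*w < -1 or 4*w <= 10))


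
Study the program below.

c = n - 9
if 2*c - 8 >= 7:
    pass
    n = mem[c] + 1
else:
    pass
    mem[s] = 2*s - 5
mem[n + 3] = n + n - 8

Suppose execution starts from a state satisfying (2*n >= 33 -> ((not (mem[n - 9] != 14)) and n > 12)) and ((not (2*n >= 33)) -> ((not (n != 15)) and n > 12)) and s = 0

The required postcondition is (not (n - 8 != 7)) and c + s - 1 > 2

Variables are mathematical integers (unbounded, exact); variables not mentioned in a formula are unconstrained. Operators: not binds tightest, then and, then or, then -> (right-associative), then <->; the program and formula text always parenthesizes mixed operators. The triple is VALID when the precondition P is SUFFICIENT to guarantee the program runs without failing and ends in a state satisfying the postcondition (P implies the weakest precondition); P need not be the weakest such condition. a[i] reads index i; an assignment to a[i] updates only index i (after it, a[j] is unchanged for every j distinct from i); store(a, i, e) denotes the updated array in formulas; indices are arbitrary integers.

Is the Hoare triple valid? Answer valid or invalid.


Working backward. After the program, the postcondition (not (n - 8 != 7)) and c + s - 1 > 2 must hold; in canonical form it is (not (n != 15)) and c + s > 3.
Before mem[n + 3] := n + n - 8: (not (n != 15)) and c + s > 3
Then branch requires (not (mem[c] != 14)) and c + s > 3; else branch requires (not (n != 15)) and c + s > 3.
Before the if: (2*c >= 15 -> ((not (mem[c] != 14)) and c + s > 3)) and ((not (2*c >= 15)) -> ((not (n != 15)) and c + s > 3))
Before c := n - 9: (2*n >= 33 -> ((not (mem[n - 9] != 14)) and n + s > 12)) and ((not (2*n >= 33)) -> ((not (n != 15)) and n + s > 12))
The weakest precondition is (2*n >= 33 -> ((not (mem[n - 9] != 14)) and n + s > 12)) and ((not (2*n >= 33)) -> ((not (n != 15)) and n + s > 12)).
Check whether (2*n >= 33 -> ((not (mem[n - 9] != 14)) and n > 12)) and ((not (2*n >= 33)) -> ((not (n != 15)) and n > 12)) and s = 0 implies it.
Every state satisfying the precondition satisfies the weakest precondition: the implication holds.
Answer: valid


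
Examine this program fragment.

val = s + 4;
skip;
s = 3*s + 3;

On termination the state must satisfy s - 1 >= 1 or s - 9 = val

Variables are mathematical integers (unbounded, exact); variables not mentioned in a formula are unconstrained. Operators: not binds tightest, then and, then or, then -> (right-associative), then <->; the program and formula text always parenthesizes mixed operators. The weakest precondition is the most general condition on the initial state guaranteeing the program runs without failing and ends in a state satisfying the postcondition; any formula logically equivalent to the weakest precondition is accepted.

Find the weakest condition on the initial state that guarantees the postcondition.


Working backward. After the program, the postcondition s - 1 >= 1 or s - 9 = val must hold; in canonical form it is s >= 2 or s = val + 9.
Before s := 3*s + 3: 3*s >= -1 or 3*s = val + 6
Before skip: 3*s >= -1 or 3*s = val + 6
Before val := s + 4: 3*s >= -1 or 2*s = 10
Answer: WP = 3*s >= -1 or 2*s = 10


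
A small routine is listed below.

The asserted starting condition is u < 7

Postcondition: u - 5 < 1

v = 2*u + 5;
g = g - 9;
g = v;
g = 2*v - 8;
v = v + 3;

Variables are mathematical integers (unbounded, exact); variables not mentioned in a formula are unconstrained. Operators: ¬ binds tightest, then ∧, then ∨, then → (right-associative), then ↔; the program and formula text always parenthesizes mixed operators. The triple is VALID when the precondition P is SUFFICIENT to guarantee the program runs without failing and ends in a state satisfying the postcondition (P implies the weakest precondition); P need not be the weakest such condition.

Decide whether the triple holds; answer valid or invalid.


Working backward. After the program, the postcondition u - 5 < 1 must hold; in canonical form it is u < 6.
Before v := v + 3: u < 6
Before g := 2*v - 8: u < 6
Before g := v: u < 6
Before g := g - 9: u < 6
Before v := 2*u + 5: u < 6
The weakest precondition is u < 6.
Check whether u < 7 implies it.
Countermodel: at the initial state u = 6, the precondition holds but the weakest precondition fails.
Answer: invalid


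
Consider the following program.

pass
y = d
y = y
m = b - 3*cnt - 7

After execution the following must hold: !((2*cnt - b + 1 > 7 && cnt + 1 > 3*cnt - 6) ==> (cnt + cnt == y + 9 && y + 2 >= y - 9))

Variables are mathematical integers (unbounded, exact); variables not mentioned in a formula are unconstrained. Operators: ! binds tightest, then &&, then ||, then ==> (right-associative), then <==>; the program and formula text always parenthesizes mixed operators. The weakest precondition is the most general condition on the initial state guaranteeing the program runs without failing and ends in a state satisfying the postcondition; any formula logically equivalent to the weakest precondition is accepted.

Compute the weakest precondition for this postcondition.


Working backward. After the program, the postcondition !((2*cnt - b + 1 > 7 && cnt + 1 > 3*cnt - 6) ==> (cnt + cnt == y + 9 && y + 2 >= y - 9)) must hold; in canonical form it is !((2*cnt > b + 6 && 2*cnt < 7) ==> 2*cnt == y + 9).
Before m := b - 3*cnt - 7: !((2*cnt > b + 6 && 2*cnt < 7) ==> 2*cnt == y + 9)
Before y := y: !((2*cnt > b + 6 && 2*cnt < 7) ==> 2*cnt == y + 9)
Before y := d: !((2*cnt > b + 6 && 2*cnt < 7) ==> 2*cnt == d + 9)
Before skip: !((2*cnt > b + 6 && 2*cnt < 7) ==> 2*cnt == d + 9)
Answer: WP = !((2*cnt > b + 6 && 2*cnt < 7) ==> 2*cnt == d + 9)


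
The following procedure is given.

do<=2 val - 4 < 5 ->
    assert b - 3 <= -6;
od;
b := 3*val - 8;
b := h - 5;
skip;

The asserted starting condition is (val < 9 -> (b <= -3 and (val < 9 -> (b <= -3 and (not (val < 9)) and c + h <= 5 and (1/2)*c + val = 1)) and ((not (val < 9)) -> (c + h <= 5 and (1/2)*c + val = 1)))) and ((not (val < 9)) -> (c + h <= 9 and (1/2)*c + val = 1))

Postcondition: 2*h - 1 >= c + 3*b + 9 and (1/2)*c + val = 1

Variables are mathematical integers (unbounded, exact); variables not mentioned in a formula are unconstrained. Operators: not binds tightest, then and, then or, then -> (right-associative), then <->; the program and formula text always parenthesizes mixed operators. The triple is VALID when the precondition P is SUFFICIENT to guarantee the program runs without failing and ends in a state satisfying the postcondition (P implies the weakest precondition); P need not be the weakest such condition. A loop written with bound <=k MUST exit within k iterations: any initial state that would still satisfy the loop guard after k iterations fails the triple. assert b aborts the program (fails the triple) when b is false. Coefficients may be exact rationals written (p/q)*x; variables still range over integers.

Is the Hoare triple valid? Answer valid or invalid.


Working backward. After the program, the postcondition 2*h - 1 >= c + 3*b + 9 and (1/2)*c + val = 1 must hold; in canonical form it is 2*h >= 3*b + c + 10 and (1/2)*c + val = 1.
Before skip: 2*h >= 3*b + c + 10 and (1/2)*c + val = 1
Before b := h - 5: c + h <= 5 and (1/2)*c + val = 1
Before b := 3*val - 8: c + h <= 5 and (1/2)*c + val = 1
Before the loop (bound <=2), unroll the exhaustion recursion (WP_0 = exit-now case; WP_j = one more guarded iteration, up to j = 2):
  WP_0: (not (val < 9)) and c + h <= 5 and (1/2)*c + val = 1
  WP_1: (val < 9 -> (b <= -3 and (not (val < 9)) and c + h <= 5 and (1/2)*c + val = 1)) and ((not (val < 9)) -> (c + h <= 5 and (1/2)*c + val = 1))
  WP_2: (val < 9 -> (b <= -3 and (val < 9 -> (b <= -3 and (not (val < 9)) and c + h <= 5 and (1/2)*c + val = 1)) and ((not (val < 9)) -> (c + h <= 5 and (1/2)*c + val = 1)))) and ((not (val < 9)) -> (c + h <= 5 and (1/2)*c + val = 1))
So before the loop: (val < 9 -> (b <= -3 and (val < 9 -> (b <= -3 and (not (val < 9)) and c + h <= 5 and (1/2)*c + val = 1)) and ((not (val < 9)) -> (c + h <= 5 and (1/2)*c + val = 1)))) and ((not (val < 9)) -> (c + h <= 5 and (1/2)*c + val = 1))
The weakest precondition is (val < 9 -> (b <= -3 and (val < 9 -> (b <= -3 and (not (val < 9)) and c + h <= 5 and (1/2)*c + val = 1)) and ((not (val < 9)) -> (c + h <= 5 and (1/2)*c + val = 1)))) and ((not (val < 9)) -> (c + h <= 5 and (1/2)*c + val = 1)).
Check whether (val < 9 -> (b <= -3 and (val < 9 -> (b <= -3 and (not (val < 9)) and c + h <= 5 and (1/2)*c + val = 1)) and ((not (val < 9)) -> (c + h <= 5 and (1/2)*c + val = 1)))) and ((not (val < 9)) -> (c + h <= 9 and (1/2)*c + val = 1)) implies it.
Countermodel: at the initial state b = 0, c = -16, h = 22, val = 9, the precondition holds but the weakest precondition fails.
Answer: invalid


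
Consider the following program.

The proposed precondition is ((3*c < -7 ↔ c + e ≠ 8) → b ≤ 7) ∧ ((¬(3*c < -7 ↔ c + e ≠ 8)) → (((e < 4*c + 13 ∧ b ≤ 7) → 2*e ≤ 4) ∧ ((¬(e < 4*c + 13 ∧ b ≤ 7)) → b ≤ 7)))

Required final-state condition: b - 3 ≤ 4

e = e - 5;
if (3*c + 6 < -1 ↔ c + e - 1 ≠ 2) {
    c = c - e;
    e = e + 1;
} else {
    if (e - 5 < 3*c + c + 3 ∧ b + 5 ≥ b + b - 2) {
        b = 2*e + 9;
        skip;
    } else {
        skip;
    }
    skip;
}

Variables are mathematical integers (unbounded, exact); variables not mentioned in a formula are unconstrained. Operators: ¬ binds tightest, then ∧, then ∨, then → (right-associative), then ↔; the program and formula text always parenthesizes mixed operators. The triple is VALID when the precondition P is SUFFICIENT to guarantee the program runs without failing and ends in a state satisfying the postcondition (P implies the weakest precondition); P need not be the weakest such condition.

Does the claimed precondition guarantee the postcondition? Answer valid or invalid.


Working backward. After the program, the postcondition b - 3 ≤ 4 must hold; in canonical form it is b ≤ 7.
Then branch requires b ≤ 7; else branch requires ((e < 4*c + 8 ∧ b ≤ 7) → 2*e ≤ -2) ∧ ((¬(e < 4*c + 8 ∧ b ≤ 7)) → b ≤ 7).
Before the if: ((3*c < -7 ↔ c + e ≠ 3) → b ≤ 7) ∧ ((¬(3*c < -7 ↔ c + e ≠ 3)) → (((e < 4*c + 8 ∧ b ≤ 7) → 2*e ≤ -2) ∧ ((¬(e < 4*c + 8 ∧ b ≤ 7)) → b ≤ 7)))
Before e := e - 5: ((3*c < -7 ↔ c + e ≠ 8) → b ≤ 7) ∧ ((¬(3*c < -7 ↔ c + e ≠ 8)) → (((e < 4*c + 13 ∧ b ≤ 7) → 2*e ≤ 8) ∧ ((¬(e < 4*c + 13 ∧ b ≤ 7)) → b ≤ 7)))
The weakest precondition is ((3*c < -7 ↔ c + e ≠ 8) → b ≤ 7) ∧ ((¬(3*c < -7 ↔ c + e ≠ 8)) → (((e < 4*c + 13 ∧ b ≤ 7) → 2*e ≤ 8) ∧ ((¬(e < 4*c + 13 ∧ b ≤ 7)) → b ≤ 7))).
Check whether ((3*c < -7 ↔ c + e ≠ 8) → b ≤ 7) ∧ ((¬(3*c < -7 ↔ c + e ≠ 8)) → (((e < 4*c + 13 ∧ b ≤ 7) → 2*e ≤ 4) ∧ ((¬(e < 4*c + 13 ∧ b ≤ 7)) → b ≤ 7))) implies it.
Every state satisfying the precondition satisfies the weakest precondition: the implication holds.
Answer: valid


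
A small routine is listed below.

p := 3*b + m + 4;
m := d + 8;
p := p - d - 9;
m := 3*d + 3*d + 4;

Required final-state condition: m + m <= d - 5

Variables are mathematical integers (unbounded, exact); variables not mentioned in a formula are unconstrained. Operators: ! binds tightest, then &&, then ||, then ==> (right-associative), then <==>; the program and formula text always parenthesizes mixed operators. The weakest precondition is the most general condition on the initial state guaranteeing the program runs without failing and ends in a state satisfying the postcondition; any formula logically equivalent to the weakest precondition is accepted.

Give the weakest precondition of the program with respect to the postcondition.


Working backward. After the program, the postcondition m + m <= d - 5 must hold; in canonical form it is 2*m <= d - 5.
Before m := 3*d + 3*d + 4: 11*d <= -13
Before p := p - d - 9: 11*d <= -13
Before m := d + 8: 11*d <= -13
Before p := 3*b + m + 4: 11*d <= -13
Answer: WP = 11*d <= -13


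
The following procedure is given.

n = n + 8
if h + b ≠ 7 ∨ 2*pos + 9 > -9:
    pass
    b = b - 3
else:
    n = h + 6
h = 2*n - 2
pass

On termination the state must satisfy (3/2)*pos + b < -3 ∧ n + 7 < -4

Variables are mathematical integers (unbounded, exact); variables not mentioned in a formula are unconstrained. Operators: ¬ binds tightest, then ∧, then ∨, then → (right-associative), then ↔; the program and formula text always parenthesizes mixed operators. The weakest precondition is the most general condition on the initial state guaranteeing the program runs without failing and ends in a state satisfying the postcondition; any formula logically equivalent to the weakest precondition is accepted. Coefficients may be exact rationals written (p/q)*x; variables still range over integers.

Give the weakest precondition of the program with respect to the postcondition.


Working backward. After the program, the postcondition (3/2)*pos + b < -3 ∧ n + 7 < -4 must hold; in canonical form it is b + (3/2)*pos < -3 ∧ n < -11.
Before skip: b + (3/2)*pos < -3 ∧ n < -11
Before h := 2*n - 2: b + (3/2)*pos < -3 ∧ n < -11
Then branch requires b + (3/2)*pos < 0 ∧ n < -11; else branch requires b + (3/2)*pos < -3 ∧ h < -17.
Before the if: ((b + h ≠ 7 ∨ 2*pos > -18) → (b + (3/2)*pos < 0 ∧ n < -11)) ∧ ((¬(b + h ≠ 7 ∨ 2*pos > -18)) → (b + (3/2)*pos < -3 ∧ h < -17))
Before n := n + 8: ((b + h ≠ 7 ∨ 2*pos > -18) → (b + (3/2)*pos < 0 ∧ n < -19)) ∧ ((¬(b + h ≠ 7 ∨ 2*pos > -18)) → (b + (3/2)*pos < -3 ∧ h < -17))
Answer: WP = ((b + h ≠ 7 ∨ 2*pos > -18) → (b + (3/2)*pos < 0 ∧ n < -19)) ∧ ((¬(b + h ≠ 7 ∨ 2*pos > -18)) → (b + (3/2)*pos < -3 ∧ h < -17))
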